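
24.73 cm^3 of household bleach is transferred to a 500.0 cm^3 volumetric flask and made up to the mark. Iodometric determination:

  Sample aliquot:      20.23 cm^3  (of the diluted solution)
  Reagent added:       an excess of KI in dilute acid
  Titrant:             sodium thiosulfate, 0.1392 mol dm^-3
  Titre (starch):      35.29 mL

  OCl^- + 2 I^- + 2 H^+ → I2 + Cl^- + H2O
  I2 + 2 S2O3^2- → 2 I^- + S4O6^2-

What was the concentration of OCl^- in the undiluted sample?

2.455 mol/L

n(S2O3^2-) = 0.03529 × 0.1392 = 4.912 × 10^-3 mol
n(I2) = n(S2O3^2-)/2 = 2.456 × 10^-3 mol
n(OCl^-) in the aliquot = 2.456 × 10^-3 mol (1:1 ratio)
[OCl^-]_dilute = 2.456 × 10^-3 / 0.02023 = 0.1214 mol/L
[OCl^-]_original = 0.1214 × 500.0/24.73 = 2.455 mol/L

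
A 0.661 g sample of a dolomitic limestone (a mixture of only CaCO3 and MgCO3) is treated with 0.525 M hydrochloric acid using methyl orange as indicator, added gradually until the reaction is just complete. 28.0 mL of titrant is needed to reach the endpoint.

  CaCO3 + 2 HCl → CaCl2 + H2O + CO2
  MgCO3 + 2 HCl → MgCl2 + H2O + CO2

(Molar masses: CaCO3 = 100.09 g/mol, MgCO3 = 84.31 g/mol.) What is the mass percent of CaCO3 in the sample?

n(HCl) = 0.0280 × 0.525 = 0.0147 mol
Let x = n(CaCO3), y = n(MgCO3).
Titrant: 2x + 2y = 0.0147;  mass: 100.09x + 84.31y = 0.661
Solving, x = 2.62 × 10^-3 mol, y = 4.73 × 10^-3 mol
mass of CaCO3 = 2.62 × 10^-3 × 100.09 = 0.262 g
% CaCO3 = 0.262 / 0.661 × 100 = 39.7 %

39.7 %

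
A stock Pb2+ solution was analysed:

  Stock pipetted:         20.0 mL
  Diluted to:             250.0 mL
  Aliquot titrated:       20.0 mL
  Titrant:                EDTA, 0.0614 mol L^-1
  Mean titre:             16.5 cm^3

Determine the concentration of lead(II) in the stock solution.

0.633 mol/L

Pb^2+ + EDTA^4- → [Pb(EDTA)]^2-
n(EDTA) = 0.0165 × 0.0614 = 1.01 × 10^-3 mol
n(Pb2+) in the aliquot = 1.01 × 10^-3 mol (1:1 ratio)
[Pb2+]_dilute = 1.01 × 10^-3 / 0.0200 = 0.0507 mol/L
Dilution factor = 250.0 / 20.0 = 12.50
[Pb2+]_stock = 0.0507 × 12.50 = 0.633 mol/L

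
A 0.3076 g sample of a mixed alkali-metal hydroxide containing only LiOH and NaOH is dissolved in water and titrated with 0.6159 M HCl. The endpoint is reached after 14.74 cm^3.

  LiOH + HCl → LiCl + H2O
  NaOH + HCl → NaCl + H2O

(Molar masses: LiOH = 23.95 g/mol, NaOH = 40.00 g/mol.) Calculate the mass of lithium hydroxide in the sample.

n(HCl) = 0.01474 × 0.6159 = 9.078 × 10^-3 mol
Let x = n(LiOH), y = n(NaOH).
Titrant: 1x + 1y = 9.078 × 10^-3;  mass: 23.95x + 40.00y = 0.3076
Solving, x = 3.460 × 10^-3 mol, y = 5.618 × 10^-3 mol
mass of LiOH = 3.460 × 10^-3 × 23.95 = 0.08287 g

0.08287 g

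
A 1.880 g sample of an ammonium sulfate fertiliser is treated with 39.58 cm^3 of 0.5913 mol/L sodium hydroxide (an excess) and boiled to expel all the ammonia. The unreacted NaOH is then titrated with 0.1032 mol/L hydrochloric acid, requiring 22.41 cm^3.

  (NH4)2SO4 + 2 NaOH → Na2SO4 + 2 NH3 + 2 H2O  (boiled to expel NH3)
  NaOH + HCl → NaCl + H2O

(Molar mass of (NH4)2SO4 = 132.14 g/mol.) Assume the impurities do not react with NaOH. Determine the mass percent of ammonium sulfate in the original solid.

n(NaOH) added = 0.03958 × 0.5913 = 0.02340 mol
n(HCl) used in back-titration = 0.02241 × 0.1032 = 2.313 × 10^-3 mol
n(NaOH) left over = 2.313 × 10^-3 mol (1:1 ratio)
n(NaOH) consumed by analyte = 0.02340 − 2.313 × 10^-3 = 0.02109 mol
From the 1:2 ratio, n((NH4)2SO4) = 1/2 × 0.02109 = 0.01055 mol
mass of (NH4)2SO4 = 0.01055 × 132.14 = 1.393 g
% (NH4)2SO4 = 1.393 / 1.880 × 100 = 74.12 %

74.12 %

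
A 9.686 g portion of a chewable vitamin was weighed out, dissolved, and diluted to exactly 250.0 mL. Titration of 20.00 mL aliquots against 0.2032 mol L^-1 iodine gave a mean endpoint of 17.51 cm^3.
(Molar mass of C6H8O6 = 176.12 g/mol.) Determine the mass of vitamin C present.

C6H8O6 + I2 → C6H6O6 + 2 HI
n(I2) per titration = 0.01751 × 0.2032 = 3.558 × 10^-3 mol
n(C6H8O6) in each aliquot = 3.558 × 10^-3 mol (1:1 ratio)
n(C6H8O6) in the whole flask = 3.558 × 10^-3 × 250.0/20.00 = 0.04448 mol
mass of C6H8O6 = 0.04448 × 176.12 = 7.833 g

7.833 g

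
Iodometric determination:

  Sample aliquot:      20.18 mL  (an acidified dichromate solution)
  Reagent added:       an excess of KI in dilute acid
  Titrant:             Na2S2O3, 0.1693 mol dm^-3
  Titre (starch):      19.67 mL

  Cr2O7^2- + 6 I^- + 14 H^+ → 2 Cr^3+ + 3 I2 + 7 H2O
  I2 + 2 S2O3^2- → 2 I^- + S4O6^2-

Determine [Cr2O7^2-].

0.02750 mol/L

n(S2O3^2-) = 0.01967 × 0.1693 = 3.330 × 10^-3 mol
n(I2) = n(S2O3^2-)/2 = 1.665 × 10^-3 mol
From the 1:3 ratio, n(Cr2O7^2-) in the aliquot = 1/3 × 1.665 × 10^-3 = 5.550 × 10^-4 mol
[Cr2O7^2-] = 5.550 × 10^-4 / 0.02018 = 0.02750 mol/L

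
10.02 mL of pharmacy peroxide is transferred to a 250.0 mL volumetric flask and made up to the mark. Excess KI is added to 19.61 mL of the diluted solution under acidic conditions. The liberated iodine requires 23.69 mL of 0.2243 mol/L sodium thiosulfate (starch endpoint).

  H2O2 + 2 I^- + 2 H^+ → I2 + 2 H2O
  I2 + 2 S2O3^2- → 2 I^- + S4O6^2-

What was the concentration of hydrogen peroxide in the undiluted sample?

3.380 mol/L

n(S2O3^2-) = 0.02369 × 0.2243 = 5.314 × 10^-3 mol
n(I2) = n(S2O3^2-)/2 = 2.657 × 10^-3 mol
n(H2O2) in the aliquot = 2.657 × 10^-3 mol (1:1 ratio)
[H2O2]_dilute = 2.657 × 10^-3 / 0.01961 = 0.1355 mol/L
[H2O2]_original = 0.1355 × 250.0/10.02 = 3.380 mol/L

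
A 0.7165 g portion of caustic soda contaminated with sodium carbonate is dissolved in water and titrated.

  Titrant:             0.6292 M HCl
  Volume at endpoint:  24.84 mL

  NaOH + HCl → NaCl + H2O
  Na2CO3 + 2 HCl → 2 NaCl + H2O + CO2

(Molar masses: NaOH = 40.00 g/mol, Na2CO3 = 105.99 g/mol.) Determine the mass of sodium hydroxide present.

n(HCl) = 0.02484 × 0.6292 = 0.01563 mol
Let x = n(NaOH), y = n(Na2CO3).
Titrant: 1x + 2y = 0.01563;  mass: 40.00x + 105.99y = 0.7165
Solving, x = 8.601 × 10^-3 mol, y = 3.514 × 10^-3 mol
mass of NaOH = 8.601 × 10^-3 × 40.00 = 0.3441 g

0.3441 g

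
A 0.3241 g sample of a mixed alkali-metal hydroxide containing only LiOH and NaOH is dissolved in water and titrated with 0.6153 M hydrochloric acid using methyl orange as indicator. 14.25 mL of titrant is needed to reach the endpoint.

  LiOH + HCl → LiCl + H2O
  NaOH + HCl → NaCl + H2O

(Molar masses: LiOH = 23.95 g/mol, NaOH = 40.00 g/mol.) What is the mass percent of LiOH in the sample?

12.26 %

n(HCl) = 0.01425 × 0.6153 = 8.768 × 10^-3 mol
Let x = n(LiOH), y = n(NaOH).
Titrant: 1x + 1y = 8.768 × 10^-3;  mass: 23.95x + 40.00y = 0.3241
Solving, x = 1.659 × 10^-3 mol, y = 7.109 × 10^-3 mol
mass of LiOH = 1.659 × 10^-3 × 23.95 = 0.03972 g
% LiOH = 0.03972 / 0.3241 × 100 = 12.26 %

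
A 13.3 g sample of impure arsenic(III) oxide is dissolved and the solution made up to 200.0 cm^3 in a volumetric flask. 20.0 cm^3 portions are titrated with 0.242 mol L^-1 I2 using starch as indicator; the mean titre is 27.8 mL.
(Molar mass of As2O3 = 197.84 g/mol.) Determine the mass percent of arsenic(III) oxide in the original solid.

50.0 %

As2O3 + 2 I2 + 2 H2O → As2O5 + 4 HI
n(I2) per titration = 0.0278 × 0.242 = 6.73 × 10^-3 mol
From the 1:2 ratio, n(As2O3) in each aliquot = 1/2 × 6.73 × 10^-3 = 3.36 × 10^-3 mol
n(As2O3) in the whole flask = 3.36 × 10^-3 × 200.0/20.0 = 0.0336 mol
mass of As2O3 = 0.0336 × 197.84 = 6.65 g
% As2O3 = 6.65 / 13.3 × 100 = 50.0 %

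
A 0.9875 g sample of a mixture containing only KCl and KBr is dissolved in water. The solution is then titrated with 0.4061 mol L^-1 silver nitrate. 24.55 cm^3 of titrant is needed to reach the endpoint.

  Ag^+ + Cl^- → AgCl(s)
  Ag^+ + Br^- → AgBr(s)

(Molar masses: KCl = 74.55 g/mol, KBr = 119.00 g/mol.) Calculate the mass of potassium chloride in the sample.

n(AgNO3) = 0.02455 × 0.4061 = 9.970 × 10^-3 mol
Let x = n(KCl), y = n(KBr).
Titrant: 1x + 1y = 9.970 × 10^-3;  mass: 74.55x + 119.00y = 0.9875
Solving, x = 4.475 × 10^-3 mol, y = 5.495 × 10^-3 mol
mass of KCl = 4.475 × 10^-3 × 74.55 = 0.3336 g

0.3336 g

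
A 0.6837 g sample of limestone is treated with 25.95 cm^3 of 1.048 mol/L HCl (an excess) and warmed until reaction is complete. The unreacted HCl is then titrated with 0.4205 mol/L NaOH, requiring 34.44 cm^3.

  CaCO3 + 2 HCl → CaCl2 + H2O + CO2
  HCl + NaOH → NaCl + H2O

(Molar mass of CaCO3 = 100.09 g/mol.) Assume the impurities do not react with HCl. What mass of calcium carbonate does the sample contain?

n(HCl) added = 0.02595 × 1.048 = 0.02720 mol
n(NaOH) used in back-titration = 0.03444 × 0.4205 = 0.01448 mol
n(HCl) left over = 0.01448 mol (1:1 ratio)
n(HCl) consumed by analyte = 0.02720 − 0.01448 = 0.01271 mol
From the 1:2 ratio, n(CaCO3) = 1/2 × 0.01271 = 6.357 × 10^-3 mol
mass of CaCO3 = 6.357 × 10^-3 × 100.09 = 0.6363 g

0.6363 g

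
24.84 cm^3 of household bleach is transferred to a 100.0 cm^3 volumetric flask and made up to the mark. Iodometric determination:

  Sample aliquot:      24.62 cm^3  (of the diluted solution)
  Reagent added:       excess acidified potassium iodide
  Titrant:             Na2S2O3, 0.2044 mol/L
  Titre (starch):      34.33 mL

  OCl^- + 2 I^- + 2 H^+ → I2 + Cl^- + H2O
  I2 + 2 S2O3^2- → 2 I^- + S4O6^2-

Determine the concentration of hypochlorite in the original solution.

0.5737 mol/L

n(S2O3^2-) = 0.03433 × 0.2044 = 7.017 × 10^-3 mol
n(I2) = n(S2O3^2-)/2 = 3.509 × 10^-3 mol
n(OCl^-) in the aliquot = 3.509 × 10^-3 mol (1:1 ratio)
[OCl^-]_dilute = 3.509 × 10^-3 / 0.02462 = 0.1425 mol/L
[OCl^-]_original = 0.1425 × 100.0/24.84 = 0.5737 mol/L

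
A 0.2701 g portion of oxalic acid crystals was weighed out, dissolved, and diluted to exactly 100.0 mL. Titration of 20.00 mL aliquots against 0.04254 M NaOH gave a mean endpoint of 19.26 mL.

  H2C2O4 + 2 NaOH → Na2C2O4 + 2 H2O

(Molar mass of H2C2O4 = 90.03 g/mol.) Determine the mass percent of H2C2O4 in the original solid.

68.27 %

n(NaOH) per titration = 0.01926 × 0.04254 = 8.193 × 10^-4 mol
From the 1:2 ratio, n(H2C2O4) in each aliquot = 1/2 × 8.193 × 10^-4 = 4.097 × 10^-4 mol
n(H2C2O4) in the whole flask = 4.097 × 10^-4 × 100.0/20.00 = 2.048 × 10^-3 mol
mass of H2C2O4 = 2.048 × 10^-3 × 90.03 = 0.1844 g
% H2C2O4 = 0.1844 / 0.2701 × 100 = 68.27 %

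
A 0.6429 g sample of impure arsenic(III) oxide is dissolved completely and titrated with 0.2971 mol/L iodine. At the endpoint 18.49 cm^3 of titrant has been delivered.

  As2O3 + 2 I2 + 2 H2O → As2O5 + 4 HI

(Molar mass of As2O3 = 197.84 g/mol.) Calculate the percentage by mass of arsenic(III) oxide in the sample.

n(I2) = 0.01849 L × 0.2971 mol/L = 5.493 × 10^-3 mol
From the 1:2 ratio, n(As2O3) = 1/2 × 5.493 × 10^-3 = 2.747 × 10^-3 mol
mass of As2O3 = 2.747 × 10^-3 × 197.84 g/mol = 0.5434 g
% As2O3 = 0.5434 / 0.6429 × 100 = 84.52 %

84.52 %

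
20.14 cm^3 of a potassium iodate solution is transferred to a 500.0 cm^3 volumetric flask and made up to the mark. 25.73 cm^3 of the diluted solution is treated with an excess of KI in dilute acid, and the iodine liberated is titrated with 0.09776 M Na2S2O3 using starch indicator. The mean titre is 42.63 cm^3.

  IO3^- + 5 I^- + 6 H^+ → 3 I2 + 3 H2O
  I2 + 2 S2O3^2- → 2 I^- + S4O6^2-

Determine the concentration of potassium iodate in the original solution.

n(S2O3^2-) = 0.04263 × 0.09776 = 4.168 × 10^-3 mol
n(I2) = n(S2O3^2-)/2 = 2.084 × 10^-3 mol
From the 1:3 ratio, n(IO3^-) in the aliquot = 1/3 × 2.084 × 10^-3 = 6.946 × 10^-4 mol
[IO3^-]_dilute = 6.946 × 10^-4 / 0.02573 = 0.02700 mol/L
[IO3^-]_original = 0.02700 × 500.0/20.14 = 0.6702 mol/L

0.6702 M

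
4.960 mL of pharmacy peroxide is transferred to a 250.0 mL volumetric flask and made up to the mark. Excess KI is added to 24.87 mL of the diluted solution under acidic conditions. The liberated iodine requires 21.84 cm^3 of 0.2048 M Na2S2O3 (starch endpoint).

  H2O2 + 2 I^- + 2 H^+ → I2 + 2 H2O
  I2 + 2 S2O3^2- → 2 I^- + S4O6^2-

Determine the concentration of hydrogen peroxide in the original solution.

4.532 M

n(S2O3^2-) = 0.02184 × 0.2048 = 4.473 × 10^-3 mol
n(I2) = n(S2O3^2-)/2 = 2.236 × 10^-3 mol
n(H2O2) in the aliquot = 2.236 × 10^-3 mol (1:1 ratio)
[H2O2]_dilute = 2.236 × 10^-3 / 0.02487 = 0.08992 mol/L
[H2O2]_original = 0.08992 × 250.0/4.960 = 4.532 mol/L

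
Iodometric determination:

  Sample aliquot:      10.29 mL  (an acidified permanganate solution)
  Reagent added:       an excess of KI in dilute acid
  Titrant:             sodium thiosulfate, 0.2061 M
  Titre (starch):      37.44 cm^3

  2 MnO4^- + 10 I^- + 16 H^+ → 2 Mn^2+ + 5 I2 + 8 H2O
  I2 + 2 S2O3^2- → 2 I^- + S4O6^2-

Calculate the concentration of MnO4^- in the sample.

n(S2O3^2-) = 0.03744 × 0.2061 = 7.716 × 10^-3 mol
n(I2) = n(S2O3^2-)/2 = 3.858 × 10^-3 mol
From the 2:5 ratio, n(MnO4^-) in the aliquot = 2/5 × 3.858 × 10^-3 = 1.543 × 10^-3 mol
[MnO4^-] = 1.543 × 10^-3 / 0.01029 = 0.1500 mol/L

0.1500 M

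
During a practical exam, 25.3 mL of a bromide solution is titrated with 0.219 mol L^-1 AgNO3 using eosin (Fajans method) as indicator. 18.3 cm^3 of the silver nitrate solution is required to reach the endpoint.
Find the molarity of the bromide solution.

0.158 mol/L

Ag^+ + Br^- → AgBr(s)
n(AgNO3) = 0.0183 L × 0.219 mol/L = 4.01 × 10^-3 mol
n(Br-) = 4.01 × 10^-3 mol (1:1 mole ratio)
[Br-] = 4.01 × 10^-3 mol / 0.0253 L = 0.158 mol/L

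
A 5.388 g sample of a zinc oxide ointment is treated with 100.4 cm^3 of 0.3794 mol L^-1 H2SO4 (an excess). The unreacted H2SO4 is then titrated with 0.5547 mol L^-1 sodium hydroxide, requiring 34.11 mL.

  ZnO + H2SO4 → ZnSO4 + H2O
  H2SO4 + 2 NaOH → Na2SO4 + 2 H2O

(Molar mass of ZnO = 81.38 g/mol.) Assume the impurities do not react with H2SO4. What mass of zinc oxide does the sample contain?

n(H2SO4) added = 0.1004 × 0.3794 = 0.03809 mol
n(NaOH) used in back-titration = 0.03411 × 0.5547 = 0.01892 mol
From the 1:2 ratio, n(H2SO4) left over = 1/2 × 0.01892 = 9.460 × 10^-3 mol
n(H2SO4) consumed by analyte = 0.03809 − 9.460 × 10^-3 = 0.02863 mol
n(ZnO) = 0.02863 mol (1:1 ratio)
mass of ZnO = 0.02863 × 81.38 = 2.330 g

2.330 g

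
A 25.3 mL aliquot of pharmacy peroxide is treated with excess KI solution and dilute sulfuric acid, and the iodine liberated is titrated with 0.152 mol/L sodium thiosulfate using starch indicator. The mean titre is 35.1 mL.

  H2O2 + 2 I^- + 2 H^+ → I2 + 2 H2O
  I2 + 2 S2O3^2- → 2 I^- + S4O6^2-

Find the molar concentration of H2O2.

0.105 mol/L

n(S2O3^2-) = 0.0351 × 0.152 = 5.34 × 10^-3 mol
n(I2) = n(S2O3^2-)/2 = 2.67 × 10^-3 mol
n(H2O2) in the aliquot = 2.67 × 10^-3 mol (1:1 ratio)
[H2O2] = 2.67 × 10^-3 / 0.0253 = 0.105 mol/L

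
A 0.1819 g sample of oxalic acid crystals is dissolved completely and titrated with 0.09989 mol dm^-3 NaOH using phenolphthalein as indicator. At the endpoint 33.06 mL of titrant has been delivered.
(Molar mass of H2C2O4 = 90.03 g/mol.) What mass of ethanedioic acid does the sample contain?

0.1487 g

H2C2O4 + 2 NaOH → Na2C2O4 + 2 H2O
n(NaOH) = 0.03306 L × 0.09989 mol/L = 3.302 × 10^-3 mol
From the 1:2 ratio, n(H2C2O4) = 1/2 × 3.302 × 10^-3 = 1.651 × 10^-3 mol
mass of H2C2O4 = 1.651 × 10^-3 × 90.03 g/mol = 0.1487 g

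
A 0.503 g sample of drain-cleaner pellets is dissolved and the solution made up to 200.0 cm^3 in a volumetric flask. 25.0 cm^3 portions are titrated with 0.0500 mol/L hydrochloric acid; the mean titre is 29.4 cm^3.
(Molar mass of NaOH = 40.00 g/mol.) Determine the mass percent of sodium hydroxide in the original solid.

NaOH + HCl → NaCl + H2O
n(HCl) per titration = 0.0294 × 0.0500 = 1.47 × 10^-3 mol
n(NaOH) in each aliquot = 1.47 × 10^-3 mol (1:1 ratio)
n(NaOH) in the whole flask = 1.47 × 10^-3 × 200.0/25.0 = 0.0118 mol
mass of NaOH = 0.0118 × 40.00 = 0.470 g
% NaOH = 0.470 / 0.503 × 100 = 93.5 %

93.5 %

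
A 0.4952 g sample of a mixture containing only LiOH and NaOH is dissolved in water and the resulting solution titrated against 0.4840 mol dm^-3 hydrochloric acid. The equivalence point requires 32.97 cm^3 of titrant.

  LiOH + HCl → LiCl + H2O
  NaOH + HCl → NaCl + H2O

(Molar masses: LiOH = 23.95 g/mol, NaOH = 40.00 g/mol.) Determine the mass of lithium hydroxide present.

0.2135 g

n(HCl) = 0.03297 × 0.4840 = 0.01596 mol
Let x = n(LiOH), y = n(NaOH).
Titrant: 1x + 1y = 0.01596;  mass: 23.95x + 40.00y = 0.4952
Solving, x = 8.916 × 10^-3 mol, y = 7.042 × 10^-3 mol
mass of LiOH = 8.916 × 10^-3 × 23.95 = 0.2135 g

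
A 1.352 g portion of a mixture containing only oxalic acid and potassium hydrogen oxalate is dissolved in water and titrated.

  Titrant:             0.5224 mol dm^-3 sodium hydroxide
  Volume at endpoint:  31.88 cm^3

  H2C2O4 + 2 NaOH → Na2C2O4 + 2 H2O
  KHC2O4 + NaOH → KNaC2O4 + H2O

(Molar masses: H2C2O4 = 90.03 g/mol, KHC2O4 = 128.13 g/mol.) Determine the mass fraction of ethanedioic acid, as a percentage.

n(NaOH) = 0.03188 × 0.5224 = 0.01665 mol
Let x = n(H2C2O4), y = n(KHC2O4).
Titrant: 2x + 1y = 0.01665;  mass: 90.03x + 128.13y = 1.352
Solving, x = 4.704 × 10^-3 mol, y = 7.247 × 10^-3 mol
mass of H2C2O4 = 4.704 × 10^-3 × 90.03 = 0.4235 g
% H2C2O4 = 0.4235 / 1.352 × 100 = 31.32 %

31.32 %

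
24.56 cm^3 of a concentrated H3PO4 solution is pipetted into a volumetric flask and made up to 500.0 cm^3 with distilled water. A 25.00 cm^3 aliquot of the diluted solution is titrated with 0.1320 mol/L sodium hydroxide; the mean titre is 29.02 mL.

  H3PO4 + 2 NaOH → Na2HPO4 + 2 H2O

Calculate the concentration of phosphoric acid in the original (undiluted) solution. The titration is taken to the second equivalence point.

1.560 mol/L

n(NaOH) = 0.02902 × 0.1320 = 3.831 × 10^-3 mol
From the 1:2 ratio, n(H3PO4) in the aliquot = 1/2 × 3.831 × 10^-3 = 1.915 × 10^-3 mol
[H3PO4]_dilute = 1.915 × 10^-3 / 0.02500 = 0.07661 mol/L
Dilution factor = 500.0 / 24.56 = 20.36
[H3PO4]_stock = 0.07661 × 20.36 = 1.560 mol/L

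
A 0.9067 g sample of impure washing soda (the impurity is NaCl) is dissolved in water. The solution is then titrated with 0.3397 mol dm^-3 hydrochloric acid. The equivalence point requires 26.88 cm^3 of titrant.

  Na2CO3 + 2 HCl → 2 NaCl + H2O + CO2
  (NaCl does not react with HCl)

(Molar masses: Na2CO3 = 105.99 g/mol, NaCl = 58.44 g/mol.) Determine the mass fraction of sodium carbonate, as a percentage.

53.37 %

n(HCl) = 0.02688 × 0.3397 = 9.131 × 10^-3 mol
Let x = n(Na2CO3), y = n(NaCl).
Titrant: 2x = 9.131 × 10^-3;  mass: 105.99x + 58.44y = 0.9067
Solving, x = 4.566 × 10^-3 mol, y = 7.235 × 10^-3 mol
mass of Na2CO3 = 4.566 × 10^-3 × 105.99 = 0.4839 g
% Na2CO3 = 0.4839 / 0.9067 × 100 = 53.37 %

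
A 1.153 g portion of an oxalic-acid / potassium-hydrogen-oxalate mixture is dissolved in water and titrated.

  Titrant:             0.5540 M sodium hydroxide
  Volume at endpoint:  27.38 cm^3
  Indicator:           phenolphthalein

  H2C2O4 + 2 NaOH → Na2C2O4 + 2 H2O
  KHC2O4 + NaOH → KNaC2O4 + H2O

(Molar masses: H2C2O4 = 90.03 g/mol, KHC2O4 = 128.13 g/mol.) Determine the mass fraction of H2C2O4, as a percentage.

37.13 %

n(NaOH) = 0.02738 × 0.5540 = 0.01517 mol
Let x = n(H2C2O4), y = n(KHC2O4).
Titrant: 2x + 1y = 0.01517;  mass: 90.03x + 128.13y = 1.153
Solving, x = 4.756 × 10^-3 mol, y = 5.657 × 10^-3 mol
mass of H2C2O4 = 4.756 × 10^-3 × 90.03 = 0.4282 g
% H2C2O4 = 0.4282 / 1.153 × 100 = 37.13 %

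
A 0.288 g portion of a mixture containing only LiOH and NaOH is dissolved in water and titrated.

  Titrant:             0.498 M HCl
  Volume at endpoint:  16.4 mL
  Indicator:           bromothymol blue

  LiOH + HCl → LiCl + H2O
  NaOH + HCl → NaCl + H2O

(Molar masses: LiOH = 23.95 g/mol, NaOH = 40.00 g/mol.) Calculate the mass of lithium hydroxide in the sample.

n(HCl) = 0.0164 × 0.498 = 8.17 × 10^-3 mol
Let x = n(LiOH), y = n(NaOH).
Titrant: 1x + 1y = 8.17 × 10^-3;  mass: 23.95x + 40.00y = 0.288
Solving, x = 2.41 × 10^-3 mol, y = 5.76 × 10^-3 mol
mass of LiOH = 2.41 × 10^-3 × 23.95 = 0.0577 g

0.0577 g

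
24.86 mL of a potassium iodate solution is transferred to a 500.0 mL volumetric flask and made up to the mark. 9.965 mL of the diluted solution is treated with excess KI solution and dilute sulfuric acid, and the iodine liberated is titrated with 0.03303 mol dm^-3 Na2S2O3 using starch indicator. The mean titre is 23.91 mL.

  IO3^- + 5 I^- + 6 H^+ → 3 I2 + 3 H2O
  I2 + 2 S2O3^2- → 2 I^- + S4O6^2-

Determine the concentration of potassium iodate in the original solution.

n(S2O3^2-) = 0.02391 × 0.03303 = 7.897 × 10^-4 mol
n(I2) = n(S2O3^2-)/2 = 3.949 × 10^-4 mol
From the 1:3 ratio, n(IO3^-) in the aliquot = 1/3 × 3.949 × 10^-4 = 1.316 × 10^-4 mol
[IO3^-]_dilute = 1.316 × 10^-4 / 0.009965 = 0.01321 mol/L
[IO3^-]_original = 0.01321 × 500.0/24.86 = 0.2657 mol/L

0.2657 mol/L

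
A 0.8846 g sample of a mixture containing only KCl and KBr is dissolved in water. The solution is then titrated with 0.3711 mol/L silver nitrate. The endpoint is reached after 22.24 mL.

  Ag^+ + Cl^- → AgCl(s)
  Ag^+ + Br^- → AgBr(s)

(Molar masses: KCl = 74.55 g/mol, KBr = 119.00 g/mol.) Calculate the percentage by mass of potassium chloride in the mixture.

18.49 %

n(AgNO3) = 0.02224 × 0.3711 = 8.253 × 10^-3 mol
Let x = n(KCl), y = n(KBr).
Titrant: 1x + 1y = 8.253 × 10^-3;  mass: 74.55x + 119.00y = 0.8846
Solving, x = 2.194 × 10^-3 mol, y = 6.059 × 10^-3 mol
mass of KCl = 2.194 × 10^-3 × 74.55 = 0.1636 g
% KCl = 0.1636 / 0.8846 × 100 = 18.49 %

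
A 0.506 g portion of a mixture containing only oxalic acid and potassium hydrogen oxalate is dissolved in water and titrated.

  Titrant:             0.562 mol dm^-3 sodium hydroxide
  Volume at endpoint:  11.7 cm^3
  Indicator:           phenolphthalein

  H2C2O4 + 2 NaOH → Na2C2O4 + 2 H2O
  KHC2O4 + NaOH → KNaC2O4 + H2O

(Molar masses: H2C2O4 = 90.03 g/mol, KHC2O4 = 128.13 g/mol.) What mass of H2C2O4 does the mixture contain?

n(NaOH) = 0.0117 × 0.562 = 6.58 × 10^-3 mol
Let x = n(H2C2O4), y = n(KHC2O4).
Titrant: 2x + 1y = 6.58 × 10^-3;  mass: 90.03x + 128.13y = 0.506
Solving, x = 2.02 × 10^-3 mol, y = 2.53 × 10^-3 mol
mass of H2C2O4 = 2.02 × 10^-3 × 90.03 = 0.182 g

0.182 g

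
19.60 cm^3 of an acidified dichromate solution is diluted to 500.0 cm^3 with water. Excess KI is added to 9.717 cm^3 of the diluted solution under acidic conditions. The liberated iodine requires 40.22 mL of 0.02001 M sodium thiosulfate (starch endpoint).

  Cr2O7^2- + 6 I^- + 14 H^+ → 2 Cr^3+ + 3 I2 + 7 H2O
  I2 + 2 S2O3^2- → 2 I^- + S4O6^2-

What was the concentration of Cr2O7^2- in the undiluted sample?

0.3521 M

n(S2O3^2-) = 0.04022 × 0.02001 = 8.048 × 10^-4 mol
n(I2) = n(S2O3^2-)/2 = 4.024 × 10^-4 mol
From the 1:3 ratio, n(Cr2O7^2-) in the aliquot = 1/3 × 4.024 × 10^-4 = 1.341 × 10^-4 mol
[Cr2O7^2-]_dilute = 1.341 × 10^-4 / 0.009717 = 0.01380 mol/L
[Cr2O7^2-]_original = 0.01380 × 500.0/19.60 = 0.3521 mol/L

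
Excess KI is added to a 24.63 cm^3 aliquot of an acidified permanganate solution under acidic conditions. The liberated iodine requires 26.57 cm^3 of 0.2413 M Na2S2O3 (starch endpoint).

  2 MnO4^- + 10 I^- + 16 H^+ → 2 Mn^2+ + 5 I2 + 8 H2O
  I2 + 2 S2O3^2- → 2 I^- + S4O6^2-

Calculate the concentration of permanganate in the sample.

0.05206 M

n(S2O3^2-) = 0.02657 × 0.2413 = 6.411 × 10^-3 mol
n(I2) = n(S2O3^2-)/2 = 3.206 × 10^-3 mol
From the 2:5 ratio, n(MnO4^-) in the aliquot = 2/5 × 3.206 × 10^-3 = 1.282 × 10^-3 mol
[MnO4^-] = 1.282 × 10^-3 / 0.02463 = 0.05206 mol/L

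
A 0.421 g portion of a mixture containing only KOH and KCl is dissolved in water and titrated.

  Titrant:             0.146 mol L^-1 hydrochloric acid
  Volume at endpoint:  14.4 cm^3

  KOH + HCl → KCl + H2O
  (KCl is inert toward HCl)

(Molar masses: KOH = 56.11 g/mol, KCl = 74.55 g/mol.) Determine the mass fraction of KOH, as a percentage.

n(HCl) = 0.0144 × 0.146 = 2.10 × 10^-3 mol
Let x = n(KOH), y = n(KCl).
Titrant: 1x = 2.10 × 10^-3;  mass: 56.11x + 74.55y = 0.421
Solving, x = 2.10 × 10^-3 mol, y = 4.06 × 10^-3 mol
mass of KOH = 2.10 × 10^-3 × 56.11 = 0.118 g
% KOH = 0.118 / 0.421 × 100 = 28.0 %

28.0 %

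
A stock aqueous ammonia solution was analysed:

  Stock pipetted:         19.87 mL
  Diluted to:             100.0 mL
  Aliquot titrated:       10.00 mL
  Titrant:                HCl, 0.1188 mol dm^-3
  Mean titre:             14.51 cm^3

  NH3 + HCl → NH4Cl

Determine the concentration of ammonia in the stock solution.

0.8675 mol/L

n(HCl) = 0.01451 × 0.1188 = 1.724 × 10^-3 mol
n(NH3) in the aliquot = 1.724 × 10^-3 mol (1:1 ratio)
[NH3]_dilute = 1.724 × 10^-3 / 0.01000 = 0.1724 mol/L
Dilution factor = 100.0 / 19.87 = 5.033
[NH3]_stock = 0.1724 × 5.033 = 0.8675 mol/L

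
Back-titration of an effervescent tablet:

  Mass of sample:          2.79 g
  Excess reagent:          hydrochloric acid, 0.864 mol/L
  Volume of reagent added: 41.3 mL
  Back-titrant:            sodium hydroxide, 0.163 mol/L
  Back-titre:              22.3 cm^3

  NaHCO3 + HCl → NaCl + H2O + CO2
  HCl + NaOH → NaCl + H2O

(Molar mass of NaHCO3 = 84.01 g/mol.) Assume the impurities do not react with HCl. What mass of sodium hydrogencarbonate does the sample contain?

n(HCl) added = 0.0413 × 0.864 = 0.0357 mol
n(NaOH) used in back-titration = 0.0223 × 0.163 = 3.63 × 10^-3 mol
n(HCl) left over = 3.63 × 10^-3 mol (1:1 ratio)
n(HCl) consumed by analyte = 0.0357 − 3.63 × 10^-3 = 0.0320 mol
n(NaHCO3) = 0.0320 mol (1:1 ratio)
mass of NaHCO3 = 0.0320 × 84.01 = 2.69 g

2.69 g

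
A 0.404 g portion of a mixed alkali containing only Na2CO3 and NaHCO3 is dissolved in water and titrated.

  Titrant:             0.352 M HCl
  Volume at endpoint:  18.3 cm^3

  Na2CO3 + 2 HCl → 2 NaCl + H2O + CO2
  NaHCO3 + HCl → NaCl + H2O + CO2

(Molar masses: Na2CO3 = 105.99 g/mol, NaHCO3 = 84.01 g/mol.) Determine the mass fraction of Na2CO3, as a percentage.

58.0 %

n(HCl) = 0.0183 × 0.352 = 6.44 × 10^-3 mol
Let x = n(Na2CO3), y = n(NaHCO3).
Titrant: 2x + 1y = 6.44 × 10^-3;  mass: 105.99x + 84.01y = 0.404
Solving, x = 2.21 × 10^-3 mol, y = 2.02 × 10^-3 mol
mass of Na2CO3 = 2.21 × 10^-3 × 105.99 = 0.234 g
% Na2CO3 = 0.234 / 0.404 × 100 = 58.0 %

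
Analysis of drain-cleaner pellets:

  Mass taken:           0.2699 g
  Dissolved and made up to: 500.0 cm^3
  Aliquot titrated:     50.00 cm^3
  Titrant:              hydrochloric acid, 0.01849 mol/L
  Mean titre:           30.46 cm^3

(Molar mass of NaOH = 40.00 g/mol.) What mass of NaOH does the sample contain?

NaOH + HCl → NaCl + H2O
n(HCl) per titration = 0.03046 × 0.01849 = 5.632 × 10^-4 mol
n(NaOH) in each aliquot = 5.632 × 10^-4 mol (1:1 ratio)
n(NaOH) in the whole flask = 5.632 × 10^-4 × 500.0/50.00 = 5.632 × 10^-3 mol
mass of NaOH = 5.632 × 10^-3 × 40.00 = 0.2253 g

0.2253 g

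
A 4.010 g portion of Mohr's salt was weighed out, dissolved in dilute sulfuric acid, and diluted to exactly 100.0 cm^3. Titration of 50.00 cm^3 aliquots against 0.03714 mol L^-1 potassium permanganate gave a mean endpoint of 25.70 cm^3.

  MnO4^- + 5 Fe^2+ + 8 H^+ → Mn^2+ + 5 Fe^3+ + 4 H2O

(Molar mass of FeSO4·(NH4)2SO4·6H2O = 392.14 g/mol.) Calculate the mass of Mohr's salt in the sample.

3.743 g

n(KMnO4) per titration = 0.02570 × 0.03714 = 9.545 × 10^-4 mol
From the 5:1 ratio, n(FeSO4·(NH4)2SO4·6H2O) in each aliquot = 5/1 × 9.545 × 10^-4 = 4.772 × 10^-3 mol
n(FeSO4·(NH4)2SO4·6H2O) in the whole flask = 4.772 × 10^-3 × 100.0/50.00 = 9.545 × 10^-3 mol
mass of FeSO4·(NH4)2SO4·6H2O = 9.545 × 10^-3 × 392.14 = 3.743 g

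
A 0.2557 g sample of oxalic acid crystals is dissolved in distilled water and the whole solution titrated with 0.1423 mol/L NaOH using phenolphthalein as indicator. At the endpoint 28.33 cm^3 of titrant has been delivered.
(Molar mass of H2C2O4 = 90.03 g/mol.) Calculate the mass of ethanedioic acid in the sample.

0.1815 g

H2C2O4 + 2 NaOH → Na2C2O4 + 2 H2O
n(NaOH) = 0.02833 L × 0.1423 mol/L = 4.031 × 10^-3 mol
From the 1:2 ratio, n(H2C2O4) = 1/2 × 4.031 × 10^-3 = 2.016 × 10^-3 mol
mass of H2C2O4 = 2.016 × 10^-3 × 90.03 g/mol = 0.1815 g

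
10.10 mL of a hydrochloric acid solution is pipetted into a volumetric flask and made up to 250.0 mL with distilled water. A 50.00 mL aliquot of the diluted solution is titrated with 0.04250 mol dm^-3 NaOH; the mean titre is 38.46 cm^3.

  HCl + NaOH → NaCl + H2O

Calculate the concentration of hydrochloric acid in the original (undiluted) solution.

0.8092 mol/L

n(NaOH) = 0.03846 × 0.04250 = 1.635 × 10^-3 mol
n(HCl) in the aliquot = 1.635 × 10^-3 mol (1:1 ratio)
[HCl]_dilute = 1.635 × 10^-3 / 0.05000 = 0.03269 mol/L
Dilution factor = 250.0 / 10.10 = 24.75
[HCl]_stock = 0.03269 × 24.75 = 0.8092 mol/L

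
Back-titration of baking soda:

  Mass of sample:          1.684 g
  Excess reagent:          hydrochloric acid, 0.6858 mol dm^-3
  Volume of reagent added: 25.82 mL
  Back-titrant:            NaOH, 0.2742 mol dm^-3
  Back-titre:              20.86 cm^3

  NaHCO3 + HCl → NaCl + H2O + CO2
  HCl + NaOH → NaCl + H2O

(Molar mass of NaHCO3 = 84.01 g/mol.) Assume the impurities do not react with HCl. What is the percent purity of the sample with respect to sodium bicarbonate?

n(HCl) added = 0.02582 × 0.6858 = 0.01771 mol
n(NaOH) used in back-titration = 0.02086 × 0.2742 = 5.720 × 10^-3 mol
n(HCl) left over = 5.720 × 10^-3 mol (1:1 ratio)
n(HCl) consumed by analyte = 0.01771 − 5.720 × 10^-3 = 0.01199 mol
n(NaHCO3) = 0.01199 mol (1:1 ratio)
mass of NaHCO3 = 0.01199 × 84.01 = 1.007 g
% NaHCO3 = 1.007 / 1.684 × 100 = 59.80 %

59.80 %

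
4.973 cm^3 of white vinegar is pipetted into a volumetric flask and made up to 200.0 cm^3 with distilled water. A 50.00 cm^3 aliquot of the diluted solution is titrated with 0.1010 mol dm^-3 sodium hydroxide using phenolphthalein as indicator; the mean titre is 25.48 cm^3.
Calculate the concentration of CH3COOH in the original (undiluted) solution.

CH3COOH + NaOH → CH3COONa + H2O
n(NaOH) = 0.02548 × 0.1010 = 2.573 × 10^-3 mol
n(CH3COOH) in the aliquot = 2.573 × 10^-3 mol (1:1 ratio)
[CH3COOH]_dilute = 2.573 × 10^-3 / 0.05000 = 0.05147 mol/L
Dilution factor = 200.0 / 4.973 = 40.22
[CH3COOH]_stock = 0.05147 × 40.22 = 2.070 mol/L

2.070 mol/L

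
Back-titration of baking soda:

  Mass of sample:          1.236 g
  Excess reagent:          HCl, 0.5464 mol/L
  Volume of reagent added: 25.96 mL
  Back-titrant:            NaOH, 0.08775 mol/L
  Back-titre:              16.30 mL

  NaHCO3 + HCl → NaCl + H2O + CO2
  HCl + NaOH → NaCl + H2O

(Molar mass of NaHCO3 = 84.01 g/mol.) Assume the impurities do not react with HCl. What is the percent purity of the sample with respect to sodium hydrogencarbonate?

n(HCl) added = 0.02596 × 0.5464 = 0.01418 mol
n(NaOH) used in back-titration = 0.01630 × 0.08775 = 1.430 × 10^-3 mol
n(HCl) left over = 1.430 × 10^-3 mol (1:1 ratio)
n(HCl) consumed by analyte = 0.01418 − 1.430 × 10^-3 = 0.01275 mol
n(NaHCO3) = 0.01275 mol (1:1 ratio)
mass of NaHCO3 = 0.01275 × 84.01 = 1.071 g
% NaHCO3 = 1.071 / 1.236 × 100 = 86.69 %

86.69 %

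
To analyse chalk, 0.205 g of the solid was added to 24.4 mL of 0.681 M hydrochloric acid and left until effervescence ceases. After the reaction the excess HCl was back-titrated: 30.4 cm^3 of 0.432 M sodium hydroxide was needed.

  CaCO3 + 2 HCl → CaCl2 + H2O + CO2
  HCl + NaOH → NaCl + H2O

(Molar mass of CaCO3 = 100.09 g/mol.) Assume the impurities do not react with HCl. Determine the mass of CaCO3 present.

0.174 g

n(HCl) added = 0.0244 × 0.681 = 0.0166 mol
n(NaOH) used in back-titration = 0.0304 × 0.432 = 0.0131 mol
n(HCl) left over = 0.0131 mol (1:1 ratio)
n(HCl) consumed by analyte = 0.0166 − 0.0131 = 3.48 × 10^-3 mol
From the 1:2 ratio, n(CaCO3) = 1/2 × 3.48 × 10^-3 = 1.74 × 10^-3 mol
mass of CaCO3 = 1.74 × 10^-3 × 100.09 = 0.174 g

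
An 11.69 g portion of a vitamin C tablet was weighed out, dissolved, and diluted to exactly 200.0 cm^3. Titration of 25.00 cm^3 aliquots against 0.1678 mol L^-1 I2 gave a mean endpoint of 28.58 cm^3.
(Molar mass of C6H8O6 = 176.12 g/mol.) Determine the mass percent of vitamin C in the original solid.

57.80 %

C6H8O6 + I2 → C6H6O6 + 2 HI
n(I2) per titration = 0.02858 × 0.1678 = 4.796 × 10^-3 mol
n(C6H8O6) in each aliquot = 4.796 × 10^-3 mol (1:1 ratio)
n(C6H8O6) in the whole flask = 4.796 × 10^-3 × 200.0/25.00 = 0.03837 mol
mass of C6H8O6 = 0.03837 × 176.12 = 6.757 g
% C6H8O6 = 6.757 / 11.69 × 100 = 57.80 %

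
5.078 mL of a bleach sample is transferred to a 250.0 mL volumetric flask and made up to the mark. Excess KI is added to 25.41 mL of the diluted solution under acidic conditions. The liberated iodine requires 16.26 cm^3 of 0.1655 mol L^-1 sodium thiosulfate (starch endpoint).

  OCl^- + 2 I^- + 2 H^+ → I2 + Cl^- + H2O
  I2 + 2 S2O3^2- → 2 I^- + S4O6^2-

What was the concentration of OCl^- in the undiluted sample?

2.607 mol/L

n(S2O3^2-) = 0.01626 × 0.1655 = 2.691 × 10^-3 mol
n(I2) = n(S2O3^2-)/2 = 1.346 × 10^-3 mol
n(OCl^-) in the aliquot = 1.346 × 10^-3 mol (1:1 ratio)
[OCl^-]_dilute = 1.346 × 10^-3 / 0.02541 = 0.05295 mol/L
[OCl^-]_original = 0.05295 × 250.0/5.078 = 2.607 mol/L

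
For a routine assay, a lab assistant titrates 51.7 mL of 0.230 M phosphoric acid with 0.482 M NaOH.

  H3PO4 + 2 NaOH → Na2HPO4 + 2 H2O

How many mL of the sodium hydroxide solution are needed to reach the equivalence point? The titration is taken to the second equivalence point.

n(H3PO4) = 0.0517 L × 0.230 mol/L = 0.0119 mol
From the 2:1 stoichiometry, n(NaOH) = 2/1 × 0.0119 = 0.0238 mol
V(NaOH) = 0.0238 mol / 0.482 mol/L = 0.0493 L = 49.3 mL

49.3 mL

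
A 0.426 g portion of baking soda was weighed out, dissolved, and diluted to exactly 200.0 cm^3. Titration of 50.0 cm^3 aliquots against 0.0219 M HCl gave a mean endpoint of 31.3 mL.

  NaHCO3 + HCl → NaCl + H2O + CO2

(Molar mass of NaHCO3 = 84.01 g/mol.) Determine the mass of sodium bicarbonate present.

n(HCl) per titration = 0.0313 × 0.0219 = 6.85 × 10^-4 mol
n(NaHCO3) in each aliquot = 6.85 × 10^-4 mol (1:1 ratio)
n(NaHCO3) in the whole flask = 6.85 × 10^-4 × 200.0/50.0 = 2.74 × 10^-3 mol
mass of NaHCO3 = 2.74 × 10^-3 × 84.01 = 0.230 g

0.230 g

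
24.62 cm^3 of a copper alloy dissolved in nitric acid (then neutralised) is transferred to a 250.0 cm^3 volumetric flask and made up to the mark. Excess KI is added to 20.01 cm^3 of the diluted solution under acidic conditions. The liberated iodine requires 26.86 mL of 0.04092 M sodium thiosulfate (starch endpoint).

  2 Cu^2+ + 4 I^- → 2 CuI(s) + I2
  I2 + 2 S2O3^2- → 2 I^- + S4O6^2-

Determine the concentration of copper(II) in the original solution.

n(S2O3^2-) = 0.02686 × 0.04092 = 1.099 × 10^-3 mol
n(I2) = n(S2O3^2-)/2 = 5.496 × 10^-4 mol
From the 2:1 ratio, n(Cu2+) in the aliquot = 2/1 × 5.496 × 10^-4 = 1.099 × 10^-3 mol
[Cu2+]_dilute = 1.099 × 10^-3 / 0.02001 = 0.05493 mol/L
[Cu2+]_original = 0.05493 × 250.0/24.62 = 0.5578 mol/L

0.5578 M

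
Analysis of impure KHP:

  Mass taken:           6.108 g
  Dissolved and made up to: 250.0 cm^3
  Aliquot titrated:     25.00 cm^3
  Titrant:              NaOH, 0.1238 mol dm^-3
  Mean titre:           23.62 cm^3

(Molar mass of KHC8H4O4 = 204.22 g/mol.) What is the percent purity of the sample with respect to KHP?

KHC8H4O4 + NaOH → KNaC8H4O4 + H2O
n(NaOH) per titration = 0.02362 × 0.1238 = 2.924 × 10^-3 mol
n(KHC8H4O4) in each aliquot = 2.924 × 10^-3 mol (1:1 ratio)
n(KHC8H4O4) in the whole flask = 2.924 × 10^-3 × 250.0/25.00 = 0.02924 mol
mass of KHC8H4O4 = 0.02924 × 204.22 = 5.972 g
% KHC8H4O4 = 5.972 / 6.108 × 100 = 97.77 %

97.77 %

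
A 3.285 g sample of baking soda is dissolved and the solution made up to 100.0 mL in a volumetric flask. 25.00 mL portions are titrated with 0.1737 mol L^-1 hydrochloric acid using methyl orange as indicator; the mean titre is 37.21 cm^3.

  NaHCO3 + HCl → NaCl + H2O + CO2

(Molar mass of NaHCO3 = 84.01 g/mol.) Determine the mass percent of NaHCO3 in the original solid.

66.12 %

n(HCl) per titration = 0.03721 × 0.1737 = 6.463 × 10^-3 mol
n(NaHCO3) in each aliquot = 6.463 × 10^-3 mol (1:1 ratio)
n(NaHCO3) in the whole flask = 6.463 × 10^-3 × 100.0/25.00 = 0.02585 mol
mass of NaHCO3 = 0.02585 × 84.01 = 2.172 g
% NaHCO3 = 2.172 / 3.285 × 100 = 66.12 %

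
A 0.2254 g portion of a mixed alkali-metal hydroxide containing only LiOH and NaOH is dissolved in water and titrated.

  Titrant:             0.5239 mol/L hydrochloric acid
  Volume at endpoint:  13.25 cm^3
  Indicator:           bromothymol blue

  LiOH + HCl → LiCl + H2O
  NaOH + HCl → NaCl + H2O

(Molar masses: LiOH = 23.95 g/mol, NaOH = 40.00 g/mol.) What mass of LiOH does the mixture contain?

n(HCl) = 0.01325 × 0.5239 = 6.942 × 10^-3 mol
Let x = n(LiOH), y = n(NaOH).
Titrant: 1x + 1y = 6.942 × 10^-3;  mass: 23.95x + 40.00y = 0.2254
Solving, x = 3.257 × 10^-3 mol, y = 3.685 × 10^-3 mol
mass of LiOH = 3.257 × 10^-3 × 23.95 = 0.07799 g

0.07799 g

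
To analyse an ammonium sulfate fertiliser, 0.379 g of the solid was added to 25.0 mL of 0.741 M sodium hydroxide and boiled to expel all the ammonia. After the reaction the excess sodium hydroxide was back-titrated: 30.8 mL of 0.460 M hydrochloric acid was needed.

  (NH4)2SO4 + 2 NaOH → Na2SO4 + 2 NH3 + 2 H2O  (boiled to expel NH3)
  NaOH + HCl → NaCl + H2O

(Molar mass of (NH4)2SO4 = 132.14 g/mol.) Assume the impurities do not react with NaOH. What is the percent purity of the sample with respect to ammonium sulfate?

76.0 %

n(NaOH) added = 0.0250 × 0.741 = 0.0185 mol
n(HCl) used in back-titration = 0.0308 × 0.460 = 0.0142 mol
n(NaOH) left over = 0.0142 mol (1:1 ratio)
n(NaOH) consumed by analyte = 0.0185 − 0.0142 = 4.36 × 10^-3 mol
From the 1:2 ratio, n((NH4)2SO4) = 1/2 × 4.36 × 10^-3 = 2.18 × 10^-3 mol
mass of (NH4)2SO4 = 2.18 × 10^-3 × 132.14 = 0.288 g
% (NH4)2SO4 = 0.288 / 0.379 × 100 = 76.0 %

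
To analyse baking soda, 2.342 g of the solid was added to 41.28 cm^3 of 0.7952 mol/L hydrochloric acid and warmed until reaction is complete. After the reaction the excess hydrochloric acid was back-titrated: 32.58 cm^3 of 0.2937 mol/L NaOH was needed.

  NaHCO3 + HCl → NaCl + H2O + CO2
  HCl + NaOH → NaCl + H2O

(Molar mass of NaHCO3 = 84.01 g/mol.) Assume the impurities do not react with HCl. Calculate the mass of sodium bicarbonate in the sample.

1.954 g

n(HCl) added = 0.04128 × 0.7952 = 0.03283 mol
n(NaOH) used in back-titration = 0.03258 × 0.2937 = 9.569 × 10^-3 mol
n(HCl) left over = 9.569 × 10^-3 mol (1:1 ratio)
n(HCl) consumed by analyte = 0.03283 − 9.569 × 10^-3 = 0.02326 mol
n(NaHCO3) = 0.02326 mol (1:1 ratio)
mass of NaHCO3 = 0.02326 × 84.01 = 1.954 g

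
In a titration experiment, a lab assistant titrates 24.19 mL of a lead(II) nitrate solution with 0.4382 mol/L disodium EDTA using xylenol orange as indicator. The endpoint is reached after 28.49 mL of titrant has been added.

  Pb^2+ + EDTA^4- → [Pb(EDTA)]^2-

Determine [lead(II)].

n(EDTA) = 0.02849 L × 0.4382 mol/L = 0.01248 mol
n(Pb2+) = 0.01248 mol (1:1 mole ratio)
[Pb2+] = 0.01248 mol / 0.02419 L = 0.5161 mol/L

0.5161 mol/L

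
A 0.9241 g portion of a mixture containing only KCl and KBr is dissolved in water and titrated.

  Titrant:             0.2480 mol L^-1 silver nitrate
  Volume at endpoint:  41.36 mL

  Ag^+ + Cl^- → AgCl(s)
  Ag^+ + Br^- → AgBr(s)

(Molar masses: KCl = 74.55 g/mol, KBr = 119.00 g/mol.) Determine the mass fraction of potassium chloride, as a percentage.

n(AgNO3) = 0.04136 × 0.2480 = 0.01026 mol
Let x = n(KCl), y = n(KBr).
Titrant: 1x + 1y = 0.01026;  mass: 74.55x + 119.00y = 0.9241
Solving, x = 6.671 × 10^-3 mol, y = 3.586 × 10^-3 mol
mass of KCl = 6.671 × 10^-3 × 74.55 = 0.4973 g
% KCl = 0.4973 / 0.9241 × 100 = 53.82 %

53.82 %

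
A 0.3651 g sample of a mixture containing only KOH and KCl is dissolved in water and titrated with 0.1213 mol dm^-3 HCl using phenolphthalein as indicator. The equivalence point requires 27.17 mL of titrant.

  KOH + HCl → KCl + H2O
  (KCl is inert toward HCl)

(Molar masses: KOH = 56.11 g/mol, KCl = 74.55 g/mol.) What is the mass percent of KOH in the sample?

n(HCl) = 0.02717 × 0.1213 = 3.296 × 10^-3 mol
Let x = n(KOH), y = n(KCl).
Titrant: 1x = 3.296 × 10^-3;  mass: 56.11x + 74.55y = 0.3651
Solving, x = 3.296 × 10^-3 mol, y = 2.417 × 10^-3 mol
mass of KOH = 3.296 × 10^-3 × 56.11 = 0.1849 g
% KOH = 0.1849 / 0.3651 × 100 = 50.65 %

50.65 %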